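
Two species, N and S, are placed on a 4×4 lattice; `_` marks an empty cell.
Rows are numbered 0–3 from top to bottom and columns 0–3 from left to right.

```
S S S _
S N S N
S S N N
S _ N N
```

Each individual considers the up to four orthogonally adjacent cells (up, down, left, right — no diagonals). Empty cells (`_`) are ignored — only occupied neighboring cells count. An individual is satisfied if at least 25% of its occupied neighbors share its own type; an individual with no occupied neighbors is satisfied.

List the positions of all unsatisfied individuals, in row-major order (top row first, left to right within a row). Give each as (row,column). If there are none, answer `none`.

(1,1)

Row 0: (0,0)S 2/2 ok · (0,1)S 2/3 ok · (0,2)S 2/2 ok
Row 1: (1,0)S 2/3 ok · (1,1)N 0/4 unhappy · (1,2)S 1/4 ok · (1,3)N 1/2 ok
Row 2: (2,0)S 3/3 ok · (2,1)S 1/3 ok · (2,2)N 2/4 ok · (2,3)N 3/3 ok
Row 3: (3,0)S 1/1 ok · (3,2)N 2/2 ok · (3,3)N 2/2 ok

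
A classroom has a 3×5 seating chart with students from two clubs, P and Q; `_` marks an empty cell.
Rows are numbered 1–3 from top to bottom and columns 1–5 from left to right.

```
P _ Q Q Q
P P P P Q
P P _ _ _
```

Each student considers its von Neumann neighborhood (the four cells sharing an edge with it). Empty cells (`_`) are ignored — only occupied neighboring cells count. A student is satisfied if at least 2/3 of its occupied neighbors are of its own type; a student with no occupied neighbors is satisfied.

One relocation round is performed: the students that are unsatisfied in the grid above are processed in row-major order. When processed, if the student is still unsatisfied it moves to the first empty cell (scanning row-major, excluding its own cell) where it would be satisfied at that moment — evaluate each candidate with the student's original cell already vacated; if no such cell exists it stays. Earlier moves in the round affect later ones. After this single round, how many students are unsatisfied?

Initially unsatisfied (in order): (1,3), (2,4), (2,5).
  (1,3) → (3,5).
  (2,4) → (1,2).
  (2,5): now satisfied by earlier moves; stays.
Resulting grid:
P P _ Q Q
P P P _ Q
P P _ _ Q
All satisfied now.

0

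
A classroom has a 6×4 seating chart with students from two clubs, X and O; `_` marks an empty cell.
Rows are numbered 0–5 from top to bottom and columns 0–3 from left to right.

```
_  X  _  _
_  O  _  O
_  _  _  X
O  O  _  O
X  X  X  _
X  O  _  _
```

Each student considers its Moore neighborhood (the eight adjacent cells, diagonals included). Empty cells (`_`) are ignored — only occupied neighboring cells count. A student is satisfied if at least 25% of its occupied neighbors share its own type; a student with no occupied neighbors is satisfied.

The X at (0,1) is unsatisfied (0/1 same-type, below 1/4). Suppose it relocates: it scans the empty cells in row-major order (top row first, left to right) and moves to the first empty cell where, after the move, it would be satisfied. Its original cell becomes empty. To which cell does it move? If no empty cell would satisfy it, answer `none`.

Vacating (0,1). Empty cells in order:
  (0,0): 0/1 same-type → still unsatisfied.
  (0,2): 0/2 same-type → still unsatisfied.
  (0,3): 0/1 same-type → still unsatisfied.
  (1,0): 0/1 same-type → still unsatisfied.
  (1,2): 1/3 same-type → satisfied — stop here.

(1,2)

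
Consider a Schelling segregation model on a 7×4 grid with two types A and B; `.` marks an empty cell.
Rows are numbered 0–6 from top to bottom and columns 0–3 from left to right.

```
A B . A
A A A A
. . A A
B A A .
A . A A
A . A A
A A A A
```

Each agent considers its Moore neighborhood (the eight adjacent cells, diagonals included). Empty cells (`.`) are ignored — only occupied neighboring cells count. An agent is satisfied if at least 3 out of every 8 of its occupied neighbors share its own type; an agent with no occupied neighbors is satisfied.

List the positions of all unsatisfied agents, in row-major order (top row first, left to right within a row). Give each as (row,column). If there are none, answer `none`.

(0,1), (3,0)

Row 0: (0,0)A 2/3 satisfied · (0,1)B 0/4 not · (0,3)A 2/2 satisfied
Row 1: (1,0)A 2/3 satisfied · (1,1)A 4/5 satisfied · (1,2)A 5/6 satisfied · (1,3)A 4/4 satisfied
Row 2: (2,2)A 6/6 satisfied · (2,3)A 4/4 satisfied
Row 3: (3,0)B 0/2 not · (3,1)A 4/5 satisfied · (3,2)A 5/5 satisfied
Row 4: (4,0)A 2/3 satisfied · (4,2)A 5/5 satisfied · (4,3)A 4/4 satisfied
Row 5: (5,0)A 3/3 satisfied · (5,2)A 6/6 satisfied · (5,3)A 5/5 satisfied
Row 6: (6,0)A 2/2 satisfied · (6,1)A 4/4 satisfied · (6,2)A 4/4 satisfied · (6,3)A 3/3 satisfied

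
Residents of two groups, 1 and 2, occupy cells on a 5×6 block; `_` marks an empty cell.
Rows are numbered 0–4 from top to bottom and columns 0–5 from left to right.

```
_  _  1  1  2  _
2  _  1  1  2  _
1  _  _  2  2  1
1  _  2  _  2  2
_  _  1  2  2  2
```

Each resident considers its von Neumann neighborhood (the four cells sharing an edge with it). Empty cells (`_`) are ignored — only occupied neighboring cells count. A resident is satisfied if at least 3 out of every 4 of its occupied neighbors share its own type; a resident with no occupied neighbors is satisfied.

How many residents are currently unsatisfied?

Row 0: (0,2)1 2/2 ✓ · (0,3)1 2/3 ✗ · (0,4)2 1/2 ✗
Row 1: (1,0)2 0/1 ✗ · (1,2)1 2/2 ✓ · (1,3)1 2/4 ✗ · (1,4)2 2/3 ✗
Row 2: (2,0)1 1/2 ✗ · (2,3)2 1/2 ✗ · (2,4)2 3/4 ✓ · (2,5)1 0/2 ✗
Row 3: (3,0)1 1/1 ✓ · (3,2)2 0/1 ✗ · (3,4)2 3/3 ✓ · (3,5)2 2/3 ✗
Row 4: (4,2)1 0/2 ✗ · (4,3)2 1/2 ✗ · (4,4)2 3/3 ✓ · (4,5)2 2/2 ✓
Unsatisfied: (0,3), (0,4), (1,0), (1,3), (1,4), (2,0), (2,3), (2,5), (3,2), (3,5), (4,2), (4,3) — 12 in total.

12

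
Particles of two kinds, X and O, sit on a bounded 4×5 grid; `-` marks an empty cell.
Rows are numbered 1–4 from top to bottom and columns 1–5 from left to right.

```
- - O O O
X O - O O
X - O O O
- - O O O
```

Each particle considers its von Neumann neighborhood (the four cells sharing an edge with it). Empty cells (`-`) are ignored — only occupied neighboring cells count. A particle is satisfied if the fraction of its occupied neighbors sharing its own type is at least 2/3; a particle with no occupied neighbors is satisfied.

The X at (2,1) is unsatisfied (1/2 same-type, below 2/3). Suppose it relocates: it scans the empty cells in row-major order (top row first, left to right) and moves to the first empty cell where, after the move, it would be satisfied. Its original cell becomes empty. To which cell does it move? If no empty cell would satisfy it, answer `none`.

(1,1)

Vacating (2,1). Empty cells in order:
  (1,1): 0/0 same-type → satisfied — stop here.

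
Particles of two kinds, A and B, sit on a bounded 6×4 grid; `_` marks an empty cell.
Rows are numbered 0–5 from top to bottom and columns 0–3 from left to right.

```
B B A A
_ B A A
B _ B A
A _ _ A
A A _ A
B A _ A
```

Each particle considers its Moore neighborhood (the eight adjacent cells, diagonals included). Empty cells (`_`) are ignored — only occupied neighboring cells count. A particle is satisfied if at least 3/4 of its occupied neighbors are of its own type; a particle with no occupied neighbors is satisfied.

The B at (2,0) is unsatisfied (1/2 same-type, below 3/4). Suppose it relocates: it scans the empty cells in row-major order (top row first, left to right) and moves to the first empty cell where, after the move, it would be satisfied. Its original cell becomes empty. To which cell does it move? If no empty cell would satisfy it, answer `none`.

(1,0)

Vacating (2,0). Empty cells in order:
  (1,0): 3/3 same-type → satisfied — stop here.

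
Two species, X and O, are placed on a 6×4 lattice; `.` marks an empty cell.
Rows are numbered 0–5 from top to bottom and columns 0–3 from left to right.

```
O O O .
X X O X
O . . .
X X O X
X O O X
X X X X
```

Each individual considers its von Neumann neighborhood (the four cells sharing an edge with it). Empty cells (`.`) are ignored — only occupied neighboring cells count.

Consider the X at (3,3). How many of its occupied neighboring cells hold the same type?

Occupied neighbors of (3,3): (4,3)=X, (3,2)=O.
Same type (X): 1 of 2.

1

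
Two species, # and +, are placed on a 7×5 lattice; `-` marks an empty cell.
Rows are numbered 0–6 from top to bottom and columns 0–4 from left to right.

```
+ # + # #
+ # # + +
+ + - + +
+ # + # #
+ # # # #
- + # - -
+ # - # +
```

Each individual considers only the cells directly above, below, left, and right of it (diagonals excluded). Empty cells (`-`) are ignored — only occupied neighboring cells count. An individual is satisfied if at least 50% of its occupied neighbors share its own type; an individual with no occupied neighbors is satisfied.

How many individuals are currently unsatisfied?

12

(0,0)+ 1/2 satisfied
(0,1)# 1/3 not
(0,2)+ 0/3 not
(0,3)# 1/3 not
(0,4)# 1/2 satisfied
(1,0)+ 2/3 satisfied
(1,1)# 2/4 satisfied
(1,2)# 1/3 not
(1,3)+ 2/4 satisfied
(1,4)+ 2/3 satisfied
(2,0)+ 3/3 satisfied
(2,1)+ 1/3 not
(2,3)+ 2/3 satisfied
(2,4)+ 2/3 satisfied
(3,0)+ 2/3 satisfied
(3,1)# 1/4 not
(3,2)+ 0/3 not
(3,3)# 2/4 satisfied
(3,4)# 2/3 satisfied
(4,0)+ 1/2 satisfied
(4,1)# 2/4 satisfied
(4,2)# 3/4 satisfied
(4,3)# 3/3 satisfied
(4,4)# 2/2 satisfied
(5,1)+ 0/3 not
(5,2)# 1/2 satisfied
(6,0)+ 0/1 not
(6,1)# 0/2 not
(6,3)# 0/1 not
(6,4)+ 0/1 not
Unsatisfied: (0,1), (0,2), (0,3), (1,2), (2,1), (3,1), (3,2), (5,1), (6,0), (6,1), (6,3), (6,4) — 12 in total.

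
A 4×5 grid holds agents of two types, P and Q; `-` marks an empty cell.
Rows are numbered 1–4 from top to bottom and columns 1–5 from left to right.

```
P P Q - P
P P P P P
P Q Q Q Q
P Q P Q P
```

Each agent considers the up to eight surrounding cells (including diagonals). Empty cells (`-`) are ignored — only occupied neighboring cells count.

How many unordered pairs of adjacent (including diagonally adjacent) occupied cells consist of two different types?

27

Scan each occupied cell's neighbors to the right and below (and the two forward diagonals) so each pair is counted once.
Row 1: P(1,1)–P(1,2)= P(1,1)–P(2,1)= P(1,1)–P(2,2)= P(1,2)–Q(1,3)≠ P(1,2)–P(2,2)= P(1,2)–P(2,3)= P(1,2)–P(2,1)= Q(1,3)–P(2,3)≠ Q(1,3)–P(2,4)≠ Q(1,3)–P(2,2)≠ P(1,5)–P(2,5)= P(1,5)–P(2,4)=  → 4/12 unlike.
Row 2: P(2,1)–P(2,2)= P(2,1)–P(3,1)= P(2,1)–Q(3,2)≠ P(2,2)–P(2,3)= P(2,2)–Q(3,2)≠ P(2,2)–Q(3,3)≠ P(2,2)–P(3,1)= P(2,3)–P(2,4)= P(2,3)–Q(3,3)≠ P(2,3)–Q(3,4)≠ P(2,3)–Q(3,2)≠ P(2,4)–P(2,5)= P(2,4)–Q(3,4)≠ P(2,4)–Q(3,5)≠ P(2,4)–Q(3,3)≠ P(2,5)–Q(3,5)≠ P(2,5)–Q(3,4)≠  → 11/17 unlike.
Row 3: P(3,1)–Q(3,2)≠ P(3,1)–P(4,1)= P(3,1)–Q(4,2)≠ Q(3,2)–Q(3,3)= Q(3,2)–Q(4,2)= Q(3,2)–P(4,3)≠ Q(3,2)–P(4,1)≠ Q(3,3)–Q(3,4)= Q(3,3)–P(4,3)≠ Q(3,3)–Q(4,4)= Q(3,3)–Q(4,2)= Q(3,4)–Q(3,5)= Q(3,4)–Q(4,4)= Q(3,4)–P(4,5)≠ Q(3,4)–P(4,3)≠ Q(3,5)–P(4,5)≠ Q(3,5)–Q(4,4)=  → 8/17 unlike.
Row 4: P(4,1)–Q(4,2)≠ Q(4,2)–P(4,3)≠ P(4,3)–Q(4,4)≠ Q(4,4)–P(4,5)≠  → 4/4 unlike.
Total adjacent occupied pairs: 50; unlike-type pairs: 27.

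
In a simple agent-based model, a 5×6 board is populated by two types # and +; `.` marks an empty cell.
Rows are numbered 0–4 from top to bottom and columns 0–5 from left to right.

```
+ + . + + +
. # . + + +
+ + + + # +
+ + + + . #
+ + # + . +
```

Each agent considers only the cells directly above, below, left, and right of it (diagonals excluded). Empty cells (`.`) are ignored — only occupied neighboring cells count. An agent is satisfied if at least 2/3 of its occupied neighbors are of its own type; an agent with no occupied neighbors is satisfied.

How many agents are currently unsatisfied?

Row 0: (0,0)+ 1/1 satisfied · (0,1)+ 1/2 not · (0,3)+ 2/2 satisfied · (0,4)+ 3/3 satisfied · (0,5)+ 2/2 satisfied
Row 1: (1,1)# 0/2 not · (1,3)+ 3/3 satisfied · (1,4)+ 3/4 satisfied · (1,5)+ 3/3 satisfied
Row 2: (2,0)+ 2/2 satisfied · (2,1)+ 3/4 satisfied · (2,2)+ 3/3 satisfied · (2,3)+ 3/4 satisfied · (2,4)# 0/3 not · (2,5)+ 1/3 not
Row 3: (3,0)+ 3/3 satisfied · (3,1)+ 4/4 satisfied · (3,2)+ 3/4 satisfied · (3,3)+ 3/3 satisfied · (3,5)# 0/2 not
Row 4: (4,0)+ 2/2 satisfied · (4,1)+ 2/3 satisfied · (4,2)# 0/3 not · (4,3)+ 1/2 not · (4,5)+ 0/1 not
Unsatisfied: (0,1), (1,1), (2,4), (2,5), (3,5), (4,2), (4,3), (4,5) — 8 in total.

8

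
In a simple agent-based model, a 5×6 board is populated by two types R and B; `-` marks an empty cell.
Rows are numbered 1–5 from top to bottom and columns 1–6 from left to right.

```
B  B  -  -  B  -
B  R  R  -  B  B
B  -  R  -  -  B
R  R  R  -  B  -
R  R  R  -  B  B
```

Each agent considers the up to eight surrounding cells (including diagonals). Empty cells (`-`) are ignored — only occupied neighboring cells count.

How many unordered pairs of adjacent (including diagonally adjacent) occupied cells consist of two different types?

Scan each occupied cell's neighbors to the right and below (and the two forward diagonals) so each pair is counted once.
Row 1: B(1,1)–B(1,2)= B(1,1)–B(2,1)= B(1,1)–R(2,2)≠ B(1,2)–R(2,2)≠ B(1,2)–R(2,3)≠ B(1,2)–B(2,1)= B(1,5)–B(2,5)= B(1,5)–B(2,6)=  → 3/8 unlike.
Row 2: B(2,1)–R(2,2)≠ B(2,1)–B(3,1)= R(2,2)–R(2,3)= R(2,2)–R(3,3)= R(2,2)–B(3,1)≠ R(2,3)–R(3,3)= B(2,5)–B(2,6)= B(2,5)–B(3,6)= B(2,6)–B(3,6)=  → 2/9 unlike.
Row 3: B(3,1)–R(4,1)≠ B(3,1)–R(4,2)≠ R(3,3)–R(4,3)= R(3,3)–R(4,2)= B(3,6)–B(4,5)=  → 2/5 unlike.
Row 4: R(4,1)–R(4,2)= R(4,1)–R(5,1)= R(4,1)–R(5,2)= R(4,2)–R(4,3)= R(4,2)–R(5,2)= R(4,2)–R(5,3)= R(4,2)–R(5,1)= R(4,3)–R(5,3)= R(4,3)–R(5,2)= B(4,5)–B(5,5)= B(4,5)–B(5,6)=  → 0/11 unlike.
Row 5: R(5,1)–R(5,2)= R(5,2)–R(5,3)= B(5,5)–B(5,6)=  → 0/3 unlike.
Total adjacent occupied pairs: 36; unlike-type pairs: 7.

7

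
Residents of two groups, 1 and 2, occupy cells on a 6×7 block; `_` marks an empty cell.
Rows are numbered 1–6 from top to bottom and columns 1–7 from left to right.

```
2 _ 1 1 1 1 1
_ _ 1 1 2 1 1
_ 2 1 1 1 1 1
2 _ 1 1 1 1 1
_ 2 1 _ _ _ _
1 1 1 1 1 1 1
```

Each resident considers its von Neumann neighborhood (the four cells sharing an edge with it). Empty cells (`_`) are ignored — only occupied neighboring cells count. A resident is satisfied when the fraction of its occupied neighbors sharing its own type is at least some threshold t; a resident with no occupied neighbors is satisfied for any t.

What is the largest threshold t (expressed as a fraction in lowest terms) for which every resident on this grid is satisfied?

0/1

(1,1)2 — no occupied neighbors
(1,3)1 2/2
(1,4)1 3/3
(1,5)1 2/3
(1,6)1 3/3
(1,7)1 2/2
(2,3)1 3/3
(2,4)1 3/4
(2,5)2 0/4
(2,6)1 3/4
(2,7)1 3/3
(3,2)2 0/1
(3,3)1 3/4
(3,4)1 4/4
(3,5)1 3/4
(3,6)1 4/4
(3,7)1 3/3
(4,1)2 — no occupied neighbors
(4,3)1 3/3
(4,4)1 3/3
(4,5)1 3/3
(4,6)1 3/3
(4,7)1 2/2
(5,2)2 0/2
(5,3)1 2/3
(6,1)1 1/1
(6,2)1 2/3
(6,3)1 3/3
(6,4)1 2/2
(6,5)1 2/2
(6,6)1 2/2
(6,7)1 1/1
The smallest same-type fraction is 0/4 at (2,5), which reduces to 0/1. Any threshold above that leaves this resident unsatisfied.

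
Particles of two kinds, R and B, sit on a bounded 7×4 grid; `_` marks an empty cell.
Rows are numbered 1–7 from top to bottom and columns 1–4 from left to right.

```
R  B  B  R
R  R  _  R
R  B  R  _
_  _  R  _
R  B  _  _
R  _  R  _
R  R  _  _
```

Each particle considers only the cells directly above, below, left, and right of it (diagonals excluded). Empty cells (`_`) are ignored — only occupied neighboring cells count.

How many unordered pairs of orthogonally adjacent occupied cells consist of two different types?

7

Scan each occupied cell's neighbors to the right and below so each pair is counted once.
Row 1: R(1,1)–B(1,2)≠ R(1,1)–R(2,1)= B(1,2)–B(1,3)= B(1,2)–R(2,2)≠ B(1,3)–R(1,4)≠ R(1,4)–R(2,4)=  → 3/6 unlike.
Row 2: R(2,1)–R(2,2)= R(2,1)–R(3,1)= R(2,2)–B(3,2)≠  → 1/3 unlike.
Row 3: R(3,1)–B(3,2)≠ B(3,2)–R(3,3)≠ R(3,3)–R(4,3)=  → 2/3 unlike.
Row 5: R(5,1)–B(5,2)≠ R(5,1)–R(6,1)=  → 1/2 unlike.
Row 6: R(6,1)–R(7,1)=  → 0/1 unlike.
Row 7: R(7,1)–R(7,2)=  → 0/1 unlike.
Total adjacent occupied pairs: 16; unlike-type pairs: 7.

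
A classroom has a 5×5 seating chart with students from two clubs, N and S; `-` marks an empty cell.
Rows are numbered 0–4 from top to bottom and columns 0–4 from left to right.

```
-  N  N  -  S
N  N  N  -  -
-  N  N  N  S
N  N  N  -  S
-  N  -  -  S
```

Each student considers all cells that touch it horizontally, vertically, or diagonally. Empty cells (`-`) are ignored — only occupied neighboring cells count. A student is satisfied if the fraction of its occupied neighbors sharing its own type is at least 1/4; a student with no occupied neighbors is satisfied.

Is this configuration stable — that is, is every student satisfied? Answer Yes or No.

(0,1)N 4/4 satisfied
(0,2)N 3/3 satisfied
(0,4)S 0/0 satisfied
(1,0)N 3/3 satisfied
(1,1)N 6/6 satisfied
(1,2)N 6/6 satisfied
(2,1)N 7/7 satisfied
(2,2)N 6/6 satisfied
(2,3)N 3/5 satisfied
(2,4)S 1/2 satisfied
(3,0)N 3/3 satisfied
(3,1)N 5/5 satisfied
(3,2)N 5/5 satisfied
(3,4)S 2/3 satisfied
(4,1)N 3/3 satisfied
(4,4)S 1/1 satisfied
All meet the threshold, so the configuration is stable.

Yes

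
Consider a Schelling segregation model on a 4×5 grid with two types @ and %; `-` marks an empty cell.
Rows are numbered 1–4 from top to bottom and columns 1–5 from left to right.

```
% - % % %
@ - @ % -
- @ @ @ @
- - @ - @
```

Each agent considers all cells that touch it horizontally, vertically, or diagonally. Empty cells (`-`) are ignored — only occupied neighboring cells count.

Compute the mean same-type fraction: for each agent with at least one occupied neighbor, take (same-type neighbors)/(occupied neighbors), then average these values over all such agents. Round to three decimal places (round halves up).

(1,1)% 0/1
(1,3)% 2/3
(1,4)% 3/4
(1,5)% 2/2
(2,1)@ 1/2
(2,3)@ 3/6
(2,4)% 3/7
(3,2)@ 4/4
(3,3)@ 4/5
(3,4)@ 5/6
(3,5)@ 2/3
(4,3)@ 3/3
(4,5)@ 2/2
Sum over 13 agents: 0/1 + 2/3 + 3/4 + 2/2 + 1/2 + 3/6 + 3/7 + 4/4 + 4/5 + 5/6 + 2/3 + 3/3 + 2/2 = 3841/420; mean = 3841/420 ÷ 13 = 3841/5460 = 0.703479… → 0.703.

0.703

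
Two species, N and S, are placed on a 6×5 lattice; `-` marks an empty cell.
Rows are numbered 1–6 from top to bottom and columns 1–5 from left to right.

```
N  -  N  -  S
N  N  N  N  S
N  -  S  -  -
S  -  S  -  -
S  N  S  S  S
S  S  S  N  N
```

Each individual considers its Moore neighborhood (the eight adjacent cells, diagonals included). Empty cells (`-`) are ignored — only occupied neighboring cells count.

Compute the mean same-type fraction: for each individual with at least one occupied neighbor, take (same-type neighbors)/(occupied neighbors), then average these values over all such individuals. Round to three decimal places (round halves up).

Row 1: (1,1)N 2/2 · (1,3)N 3/3 · (1,5)S 1/2
Row 2: (2,1)N 3/3 · (2,2)N 5/6 · (2,3)N 3/4 · (2,4)N 2/5 · (2,5)S 1/2
Row 3: (3,1)N 2/3 · (3,3)S 1/4
Row 4: (4,1)S 1/3 · (4,3)S 3/4
Row 5: (5,1)S 3/4 · (5,2)N 0/7 · (5,3)S 4/6 · (5,4)S 4/6 · (5,5)S 1/3
Row 6: (6,1)S 2/3 · (6,2)S 4/5 · (6,3)S 3/5 · (6,4)N 1/5 · (6,5)N 1/3
Sum over 22 individuals: 2/2 + 3/3 + 1/2 + 3/3 + 5/6 + 3/4 + 2/5 + 1/2 + 2/3 + 1/4 + 1/3 + 3/4 + 3/4 + 0/7 + 4/6 + 4/6 + 1/3 + 2/3 + 4/5 + 3/5 + 1/5 + 1/3 = 13; mean = 13 ÷ 22 = 13/22 = 0.590909… → 0.591.

0.591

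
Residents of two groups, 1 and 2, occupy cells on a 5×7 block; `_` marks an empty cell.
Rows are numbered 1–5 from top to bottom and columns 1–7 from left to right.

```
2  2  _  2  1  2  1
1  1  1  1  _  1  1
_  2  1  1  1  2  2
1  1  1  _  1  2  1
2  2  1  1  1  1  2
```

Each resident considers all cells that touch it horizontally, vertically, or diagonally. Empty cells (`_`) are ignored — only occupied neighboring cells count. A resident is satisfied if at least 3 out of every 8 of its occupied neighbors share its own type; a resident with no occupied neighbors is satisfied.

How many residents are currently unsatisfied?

12

(1,1)2 1/3 ✗
(1,2)2 1/4 ✗
(1,4)2 0/3 ✗
(1,5)1 2/4 ✓
(1,6)2 0/4 ✗
(1,7)1 2/3 ✓
(2,1)1 1/4 ✗
(2,2)1 3/6 ✓
(2,3)1 4/7 ✓
(2,4)1 5/6 ✓
(2,6)1 4/7 ✓
(2,7)1 2/5 ✓
(3,2)2 0/7 ✗
(3,3)1 6/7 ✓
(3,4)1 6/6 ✓
(3,5)1 4/6 ✓
(3,6)2 2/7 ✗
(3,7)2 2/5 ✓
(4,1)1 1/4 ✗
(4,2)1 4/7 ✓
(4,3)1 5/7 ✓
(4,5)1 5/7 ✓
(4,6)2 3/8 ✓
(4,7)1 1/5 ✗
(5,1)2 1/3 ✗
(5,2)2 1/5 ✗
(5,3)1 3/4 ✓
(5,4)1 4/4 ✓
(5,5)1 3/4 ✓
(5,6)1 3/5 ✓
(5,7)2 1/3 ✗
Unsatisfied: (1,1), (1,2), (1,4), (1,6), (2,1), (3,2), (3,6), (4,1), (4,7), (5,1), (5,2), (5,7) — 12 in total.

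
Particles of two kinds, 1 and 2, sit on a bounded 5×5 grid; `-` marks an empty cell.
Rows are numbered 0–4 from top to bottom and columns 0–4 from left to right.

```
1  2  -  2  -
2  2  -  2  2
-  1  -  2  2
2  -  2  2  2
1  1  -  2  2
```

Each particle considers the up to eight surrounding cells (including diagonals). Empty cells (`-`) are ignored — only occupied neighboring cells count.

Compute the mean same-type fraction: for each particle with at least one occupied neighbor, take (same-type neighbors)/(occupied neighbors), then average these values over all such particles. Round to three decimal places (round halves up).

0.672

(0,0)1 0/3
(0,1)2 2/3
(0,3)2 2/2
(1,0)2 2/4
(1,1)2 2/4
(1,3)2 4/4
(1,4)2 4/4
(2,1)1 0/4
(2,3)2 6/6
(2,4)2 5/5
(3,0)2 0/3
(3,2)2 3/5
(3,3)2 6/6
(3,4)2 5/5
(4,0)1 1/2
(4,1)1 1/3
(4,3)2 4/4
(4,4)2 3/3
Sum over 18 particles: 0/3 + 2/3 + 2/2 + 2/4 + 2/4 + 4/4 + 4/4 + 0/4 + 6/6 + 5/5 + 0/3 + 3/5 + 6/6 + 5/5 + 1/2 + 1/3 + 4/4 + 3/3 = 121/10; mean = 121/10 ÷ 18 = 121/180 = 0.672222… → 0.672.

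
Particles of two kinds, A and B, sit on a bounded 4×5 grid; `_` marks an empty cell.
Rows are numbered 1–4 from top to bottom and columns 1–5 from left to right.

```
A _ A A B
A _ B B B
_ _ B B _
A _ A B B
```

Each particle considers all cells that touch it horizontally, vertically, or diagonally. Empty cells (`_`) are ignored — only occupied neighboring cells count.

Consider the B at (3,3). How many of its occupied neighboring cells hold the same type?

4

Occupied neighbors of (3,3): (2,3)=B, (2,4)=B, (3,4)=B, (4,3)=A, (4,4)=B.
Same type (B): 4 of 5.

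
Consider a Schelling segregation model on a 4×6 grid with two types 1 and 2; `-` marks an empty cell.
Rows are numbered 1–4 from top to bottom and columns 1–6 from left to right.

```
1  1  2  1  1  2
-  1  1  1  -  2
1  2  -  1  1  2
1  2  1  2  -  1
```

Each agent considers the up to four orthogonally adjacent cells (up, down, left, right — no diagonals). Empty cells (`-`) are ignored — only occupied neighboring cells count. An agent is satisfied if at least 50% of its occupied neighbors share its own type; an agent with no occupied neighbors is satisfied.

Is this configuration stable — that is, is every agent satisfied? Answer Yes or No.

(1,1)1 1/1 satisfied
(1,2)1 2/3 satisfied
(1,3)2 0/3 not
(1,4)1 2/3 satisfied
(1,5)1 1/2 satisfied
(1,6)2 1/2 satisfied
(2,2)1 2/3 satisfied
(2,3)1 2/3 satisfied
(2,4)1 3/3 satisfied
(2,6)2 2/2 satisfied
(3,1)1 1/2 satisfied
(3,2)2 1/3 not
(3,4)1 2/3 satisfied
(3,5)1 1/2 satisfied
(3,6)2 1/3 not
(4,1)1 1/2 satisfied
(4,2)2 1/3 not
(4,3)1 0/2 not
(4,4)2 0/2 not
(4,6)1 0/1 not
For instance (1,3) has only 0/3 same-type neighbors, below 1/2.

No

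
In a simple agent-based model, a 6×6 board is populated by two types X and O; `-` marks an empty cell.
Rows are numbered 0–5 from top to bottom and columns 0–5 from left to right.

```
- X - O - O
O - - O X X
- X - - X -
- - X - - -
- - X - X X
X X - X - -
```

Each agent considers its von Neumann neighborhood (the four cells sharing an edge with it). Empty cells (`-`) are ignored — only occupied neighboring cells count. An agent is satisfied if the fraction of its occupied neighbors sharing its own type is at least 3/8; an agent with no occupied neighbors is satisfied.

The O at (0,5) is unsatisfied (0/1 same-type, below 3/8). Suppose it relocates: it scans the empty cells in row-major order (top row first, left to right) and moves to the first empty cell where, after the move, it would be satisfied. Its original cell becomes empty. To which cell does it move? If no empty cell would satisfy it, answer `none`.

(0,0)

Vacating (0,5). Empty cells in order:
  (0,0): 1/2 same-type → satisfied — stop here.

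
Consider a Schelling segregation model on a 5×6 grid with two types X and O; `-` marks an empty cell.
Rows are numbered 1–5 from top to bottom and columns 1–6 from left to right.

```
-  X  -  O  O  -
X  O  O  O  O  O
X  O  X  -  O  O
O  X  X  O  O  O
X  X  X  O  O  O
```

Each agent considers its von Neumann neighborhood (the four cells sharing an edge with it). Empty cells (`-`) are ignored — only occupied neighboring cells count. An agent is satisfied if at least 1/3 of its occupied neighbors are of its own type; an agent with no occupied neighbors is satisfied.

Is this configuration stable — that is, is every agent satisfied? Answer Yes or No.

Row 1: (1,2)X 0/1 unhappy · (1,4)O 2/2 ok · (1,5)O 2/2 ok
Row 2: (2,1)X 1/2 ok · (2,2)O 2/4 ok · (2,3)O 2/3 ok · (2,4)O 3/3 ok · (2,5)O 4/4 ok · (2,6)O 2/2 ok
Row 3: (3,1)X 1/3 ok · (3,2)O 1/4 unhappy · (3,3)X 1/3 ok · (3,5)O 3/3 ok · (3,6)O 3/3 ok
Row 4: (4,1)O 0/3 unhappy · (4,2)X 2/4 ok · (4,3)X 3/4 ok · (4,4)O 2/3 ok · (4,5)O 4/4 ok · (4,6)O 3/3 ok
Row 5: (5,1)X 1/2 ok · (5,2)X 3/3 ok · (5,3)X 2/3 ok · (5,4)O 2/3 ok · (5,5)O 3/3 ok · (5,6)O 2/2 ok
For instance (1,2) has only 0/1 same-type neighbors, below 1/3.

No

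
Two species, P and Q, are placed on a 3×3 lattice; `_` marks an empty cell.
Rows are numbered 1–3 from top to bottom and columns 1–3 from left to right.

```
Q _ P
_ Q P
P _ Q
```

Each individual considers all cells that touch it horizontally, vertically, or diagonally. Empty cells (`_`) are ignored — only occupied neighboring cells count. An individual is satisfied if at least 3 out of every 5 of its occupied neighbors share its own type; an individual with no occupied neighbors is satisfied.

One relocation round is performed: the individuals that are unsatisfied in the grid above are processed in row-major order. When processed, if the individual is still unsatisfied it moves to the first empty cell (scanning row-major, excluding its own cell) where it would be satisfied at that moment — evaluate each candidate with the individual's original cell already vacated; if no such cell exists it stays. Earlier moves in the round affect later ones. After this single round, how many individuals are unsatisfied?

Initially unsatisfied (in order): (1,3), (2,2), (2,3), (3,1), (3,3).
  (1,3): no empty cell satisfies it; stays.
  (2,2): no empty cell satisfies it; stays.
  (2,3): no empty cell satisfies it; stays.
  (3,1): no empty cell satisfies it; stays.
  (3,3) → (2,1).
Resulting grid:
Q _ P
Q Q P
P _ _
Unsatisfied now: (1,3), (2,2), (2,3), (3,1).

4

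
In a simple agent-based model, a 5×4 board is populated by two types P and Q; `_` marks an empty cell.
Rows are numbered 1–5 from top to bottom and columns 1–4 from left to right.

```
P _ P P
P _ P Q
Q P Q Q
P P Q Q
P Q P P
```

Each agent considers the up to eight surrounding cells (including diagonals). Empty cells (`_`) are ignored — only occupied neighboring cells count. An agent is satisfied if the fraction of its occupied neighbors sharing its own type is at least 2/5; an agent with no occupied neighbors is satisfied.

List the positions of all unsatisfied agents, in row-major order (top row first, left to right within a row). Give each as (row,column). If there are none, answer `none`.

(3,1), (5,2), (5,4)

Row 1: (1,1)P 1/1 ✓ · (1,3)P 2/3 ✓ · (1,4)P 2/3 ✓
Row 2: (2,1)P 2/3 ✓ · (2,3)P 3/6 ✓ · (2,4)Q 2/5 ✓
Row 3: (3,1)Q 0/4 ✗ · (3,2)P 4/7 ✓ · (3,3)Q 4/7 ✓ · (3,4)Q 4/5 ✓
Row 4: (4,1)P 3/5 ✓ · (4,2)P 4/8 ✓ · (4,3)Q 4/8 ✓ · (4,4)Q 3/5 ✓
Row 5: (5,1)P 2/3 ✓ · (5,2)Q 1/5 ✗ · (5,3)P 2/5 ✓ · (5,4)P 1/3 ✗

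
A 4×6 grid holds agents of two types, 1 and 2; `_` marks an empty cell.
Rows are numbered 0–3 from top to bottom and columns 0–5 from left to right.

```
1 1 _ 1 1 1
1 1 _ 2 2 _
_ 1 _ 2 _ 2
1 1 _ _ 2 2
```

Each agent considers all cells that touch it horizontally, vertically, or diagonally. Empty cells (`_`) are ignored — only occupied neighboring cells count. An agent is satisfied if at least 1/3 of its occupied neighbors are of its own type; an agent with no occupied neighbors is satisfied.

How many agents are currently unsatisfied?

Row 0: (0,0)1 3/3 satisfied · (0,1)1 3/3 satisfied · (0,3)1 1/3 satisfied · (0,4)1 2/4 satisfied · (0,5)1 1/2 satisfied
Row 1: (1,0)1 4/4 satisfied · (1,1)1 4/4 satisfied · (1,3)2 2/4 satisfied · (1,4)2 3/6 satisfied
Row 2: (2,1)1 4/4 satisfied · (2,3)2 3/3 satisfied · (2,5)2 3/3 satisfied
Row 3: (3,0)1 2/2 satisfied · (3,1)1 2/2 satisfied · (3,4)2 3/3 satisfied · (3,5)2 2/2 satisfied
Every one meets the threshold.

0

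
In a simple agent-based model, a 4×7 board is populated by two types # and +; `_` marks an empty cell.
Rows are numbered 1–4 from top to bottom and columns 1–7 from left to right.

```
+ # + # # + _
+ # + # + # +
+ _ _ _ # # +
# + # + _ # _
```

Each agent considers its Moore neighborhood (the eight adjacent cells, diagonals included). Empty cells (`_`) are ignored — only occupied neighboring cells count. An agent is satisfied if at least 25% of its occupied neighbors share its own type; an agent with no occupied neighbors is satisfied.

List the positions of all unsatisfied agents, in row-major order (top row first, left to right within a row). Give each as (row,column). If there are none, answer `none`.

Row 1: (1,1)+ 1/3 ok · (1,2)# 1/5 unhappy · (1,3)+ 1/5 unhappy · (1,4)# 2/5 ok · (1,5)# 3/5 ok · (1,6)+ 2/4 ok
Row 2: (2,1)+ 2/4 ok · (2,2)# 1/6 unhappy · (2,3)+ 1/5 unhappy · (2,4)# 3/6 ok · (2,5)+ 1/7 unhappy · (2,6)# 3/7 ok · (2,7)+ 2/4 ok
Row 3: (3,1)+ 2/4 ok · (3,5)# 4/6 ok · (3,6)# 3/6 ok · (3,7)+ 1/4 ok
Row 4: (4,1)# 0/2 unhappy · (4,2)+ 1/3 ok · (4,3)# 0/2 unhappy · (4,4)+ 0/2 unhappy · (4,6)# 2/3 ok

(1,2), (1,3), (2,2), (2,3), (2,5), (4,1), (4,3), (4,4)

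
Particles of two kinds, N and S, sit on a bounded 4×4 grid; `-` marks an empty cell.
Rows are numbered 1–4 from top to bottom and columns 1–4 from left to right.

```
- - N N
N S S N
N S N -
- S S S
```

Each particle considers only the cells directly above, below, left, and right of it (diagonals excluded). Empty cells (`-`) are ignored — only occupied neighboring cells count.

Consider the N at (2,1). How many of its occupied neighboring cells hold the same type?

1

Occupied neighbors of (2,1): (3,1)=N, (2,2)=S.
Same type (N): 1 of 2.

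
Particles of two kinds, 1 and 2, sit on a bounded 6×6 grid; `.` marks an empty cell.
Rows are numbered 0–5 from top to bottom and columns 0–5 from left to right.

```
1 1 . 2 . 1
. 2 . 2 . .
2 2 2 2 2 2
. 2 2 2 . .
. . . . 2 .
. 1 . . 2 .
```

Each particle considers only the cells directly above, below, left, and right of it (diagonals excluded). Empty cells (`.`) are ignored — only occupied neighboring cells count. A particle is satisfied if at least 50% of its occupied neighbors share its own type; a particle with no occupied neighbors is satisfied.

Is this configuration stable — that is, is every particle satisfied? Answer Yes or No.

Yes

Row 0: (0,0)1 1/1 ok · (0,1)1 1/2 ok · (0,3)2 1/1 ok · (0,5)1 0/0 ok
Row 1: (1,1)2 1/2 ok · (1,3)2 2/2 ok
Row 2: (2,0)2 1/1 ok · (2,1)2 4/4 ok · (2,2)2 3/3 ok · (2,3)2 4/4 ok · (2,4)2 2/2 ok · (2,5)2 1/1 ok
Row 3: (3,1)2 2/2 ok · (3,2)2 3/3 ok · (3,3)2 2/2 ok
Row 4: (4,4)2 1/1 ok
Row 5: (5,1)1 0/0 ok · (5,4)2 1/1 ok
All meet the threshold, so the configuration is stable.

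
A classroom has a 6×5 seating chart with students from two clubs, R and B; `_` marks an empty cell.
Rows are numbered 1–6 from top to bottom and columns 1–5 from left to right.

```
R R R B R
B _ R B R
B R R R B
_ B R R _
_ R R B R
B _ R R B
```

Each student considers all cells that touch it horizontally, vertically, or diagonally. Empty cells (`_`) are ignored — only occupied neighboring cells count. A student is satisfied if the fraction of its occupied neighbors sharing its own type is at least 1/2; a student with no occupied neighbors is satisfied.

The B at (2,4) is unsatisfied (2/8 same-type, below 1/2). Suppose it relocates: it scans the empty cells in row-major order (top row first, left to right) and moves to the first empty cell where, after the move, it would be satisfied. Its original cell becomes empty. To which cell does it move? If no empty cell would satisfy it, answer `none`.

Vacating (2,4). Empty cells in order:
  (2,2): 2/8 same-type → still unsatisfied.
  (4,1): 2/4 same-type → satisfied — stop here.

(4,1)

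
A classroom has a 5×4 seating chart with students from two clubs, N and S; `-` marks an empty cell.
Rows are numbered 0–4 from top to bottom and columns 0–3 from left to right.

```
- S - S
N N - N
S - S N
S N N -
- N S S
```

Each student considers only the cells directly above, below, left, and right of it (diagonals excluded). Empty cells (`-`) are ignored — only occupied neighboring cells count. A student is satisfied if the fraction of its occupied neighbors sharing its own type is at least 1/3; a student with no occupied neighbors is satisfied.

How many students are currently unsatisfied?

(0,1)S 0/1 not
(0,3)S 0/1 not
(1,0)N 1/2 satisfied
(1,1)N 1/2 satisfied
(1,3)N 1/2 satisfied
(2,0)S 1/2 satisfied
(2,2)S 0/2 not
(2,3)N 1/2 satisfied
(3,0)S 1/2 satisfied
(3,1)N 2/3 satisfied
(3,2)N 1/3 satisfied
(4,1)N 1/2 satisfied
(4,2)S 1/3 satisfied
(4,3)S 1/1 satisfied
Unsatisfied: (0,1), (0,3), (2,2) — 3 in total.

3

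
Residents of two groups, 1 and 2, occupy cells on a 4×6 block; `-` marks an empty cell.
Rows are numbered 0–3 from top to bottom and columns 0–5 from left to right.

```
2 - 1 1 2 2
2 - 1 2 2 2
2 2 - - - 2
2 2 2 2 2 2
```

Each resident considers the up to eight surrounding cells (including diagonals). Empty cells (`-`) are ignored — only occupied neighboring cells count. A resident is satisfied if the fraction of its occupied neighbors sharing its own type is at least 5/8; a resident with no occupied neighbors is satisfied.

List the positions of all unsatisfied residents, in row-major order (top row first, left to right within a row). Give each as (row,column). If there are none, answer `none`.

(0,3), (1,2), (1,3)

Row 0: (0,0)2 1/1 satisfied · (0,2)1 2/3 satisfied · (0,3)1 2/5 not · (0,4)2 4/5 satisfied · (0,5)2 3/3 satisfied
Row 1: (1,0)2 3/3 satisfied · (1,2)1 2/4 not · (1,3)2 2/5 not · (1,4)2 5/6 satisfied · (1,5)2 4/4 satisfied
Row 2: (2,0)2 4/4 satisfied · (2,1)2 5/6 satisfied · (2,5)2 4/4 satisfied
Row 3: (3,0)2 3/3 satisfied · (3,1)2 4/4 satisfied · (3,2)2 3/3 satisfied · (3,3)2 2/2 satisfied · (3,4)2 3/3 satisfied · (3,5)2 2/2 satisfied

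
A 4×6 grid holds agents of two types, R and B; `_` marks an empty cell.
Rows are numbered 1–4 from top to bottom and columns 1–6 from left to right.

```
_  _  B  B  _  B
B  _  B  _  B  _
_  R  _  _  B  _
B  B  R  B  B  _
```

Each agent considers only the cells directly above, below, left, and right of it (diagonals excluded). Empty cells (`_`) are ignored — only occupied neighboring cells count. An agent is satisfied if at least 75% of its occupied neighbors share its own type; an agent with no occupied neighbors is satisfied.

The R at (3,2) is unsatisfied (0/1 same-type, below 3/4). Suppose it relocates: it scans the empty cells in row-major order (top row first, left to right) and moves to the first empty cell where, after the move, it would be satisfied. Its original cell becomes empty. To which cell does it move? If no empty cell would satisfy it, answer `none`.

Vacating (3,2). Empty cells in order:
  (1,1): 0/1 same-type → still unsatisfied.
  (1,2): 0/1 same-type → still unsatisfied.
  (1,5): 0/3 same-type → still unsatisfied.
  (2,2): 0/2 same-type → still unsatisfied.
  (2,4): 0/3 same-type → still unsatisfied.
  (2,6): 0/2 same-type → still unsatisfied.
  (3,1): 0/2 same-type → still unsatisfied.
  (3,3): 1/2 same-type → still unsatisfied.
  (3,4): 0/2 same-type → still unsatisfied.
  (3,6): 0/1 same-type → still unsatisfied.
  (4,6): 0/1 same-type → still unsatisfied.

none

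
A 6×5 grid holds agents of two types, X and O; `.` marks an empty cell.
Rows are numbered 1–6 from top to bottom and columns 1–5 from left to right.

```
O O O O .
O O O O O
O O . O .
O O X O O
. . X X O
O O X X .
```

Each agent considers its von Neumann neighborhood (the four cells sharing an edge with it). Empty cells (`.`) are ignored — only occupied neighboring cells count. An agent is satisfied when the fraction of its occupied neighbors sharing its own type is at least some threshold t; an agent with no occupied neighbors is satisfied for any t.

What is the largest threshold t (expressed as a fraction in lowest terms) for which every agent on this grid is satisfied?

1/3

Row 1: (1,1)O 2/2 · (1,2)O 3/3 · (1,3)O 3/3 · (1,4)O 2/2
Row 2: (2,1)O 3/3 · (2,2)O 4/4 · (2,3)O 3/3 · (2,4)O 4/4 · (2,5)O 1/1
Row 3: (3,1)O 3/3 · (3,2)O 3/3 · (3,4)O 2/2
Row 4: (4,1)O 2/2 · (4,2)O 2/3 · (4,3)X 1/3 · (4,4)O 2/4 · (4,5)O 2/2
Row 5: (5,3)X 3/3 · (5,4)X 2/4 · (5,5)O 1/2
Row 6: (6,1)O 1/1 · (6,2)O 1/2 · (6,3)X 2/3 · (6,4)X 2/2
The smallest same-type fraction is 1/3 at (4,3), which reduces to 1/3. Any threshold above that leaves this agent unsatisfied.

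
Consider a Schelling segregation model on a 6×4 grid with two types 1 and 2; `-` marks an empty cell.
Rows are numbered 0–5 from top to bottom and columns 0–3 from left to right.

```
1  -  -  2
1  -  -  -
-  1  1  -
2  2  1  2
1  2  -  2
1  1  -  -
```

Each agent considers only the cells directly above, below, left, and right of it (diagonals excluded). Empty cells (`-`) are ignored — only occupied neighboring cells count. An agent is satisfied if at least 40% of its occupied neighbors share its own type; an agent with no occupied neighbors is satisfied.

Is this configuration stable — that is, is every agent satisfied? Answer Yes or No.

No

(0,0)1 1/1 ✓
(0,3)2 0/0 ✓
(1,0)1 1/1 ✓
(2,1)1 1/2 ✓
(2,2)1 2/2 ✓
(3,0)2 1/2 ✓
(3,1)2 2/4 ✓
(3,2)1 1/3 ✗
(3,3)2 1/2 ✓
(4,0)1 1/3 ✗
(4,1)2 1/3 ✗
(4,3)2 1/1 ✓
(5,0)1 2/2 ✓
(5,1)1 1/2 ✓
For instance (3,2) has only 1/3 same-type neighbors, below 2/5.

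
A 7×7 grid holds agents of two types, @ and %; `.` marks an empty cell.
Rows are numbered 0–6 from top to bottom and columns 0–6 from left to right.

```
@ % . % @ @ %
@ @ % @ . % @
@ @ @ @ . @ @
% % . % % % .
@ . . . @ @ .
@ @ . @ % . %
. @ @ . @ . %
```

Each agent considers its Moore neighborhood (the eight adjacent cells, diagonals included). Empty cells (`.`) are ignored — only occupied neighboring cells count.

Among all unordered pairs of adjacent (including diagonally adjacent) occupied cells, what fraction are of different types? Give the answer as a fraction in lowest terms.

Scan each occupied cell's neighbors to the right and below (and the two forward diagonals) so each pair is counted once.
Row 0: @(0,0)–%(0,1)≠ @(0,0)–@(1,0)= @(0,0)–@(1,1)= %(0,1)–@(1,1)≠ %(0,1)–%(1,2)= %(0,1)–@(1,0)≠ %(0,3)–@(0,4)≠ %(0,3)–@(1,3)≠ %(0,3)–%(1,2)= @(0,4)–@(0,5)= @(0,4)–%(1,5)≠ @(0,4)–@(1,3)= @(0,5)–%(0,6)≠ @(0,5)–%(1,5)≠ @(0,5)–@(1,6)= %(0,6)–@(1,6)≠ %(0,6)–%(1,5)=  → 9/17 unlike.
Row 1: @(1,0)–@(1,1)= @(1,0)–@(2,0)= @(1,0)–@(2,1)= @(1,1)–%(1,2)≠ @(1,1)–@(2,1)= @(1,1)–@(2,2)= @(1,1)–@(2,0)= %(1,2)–@(1,3)≠ %(1,2)–@(2,2)≠ %(1,2)–@(2,3)≠ %(1,2)–@(2,1)≠ @(1,3)–@(2,3)= @(1,3)–@(2,2)= %(1,5)–@(1,6)≠ %(1,5)–@(2,5)≠ %(1,5)–@(2,6)≠ @(1,6)–@(2,6)= @(1,6)–@(2,5)=  → 8/18 unlike.
Row 2: @(2,0)–@(2,1)= @(2,0)–%(3,0)≠ @(2,0)–%(3,1)≠ @(2,1)–@(2,2)= @(2,1)–%(3,1)≠ @(2,1)–%(3,0)≠ @(2,2)–@(2,3)= @(2,2)–%(3,3)≠ @(2,2)–%(3,1)≠ @(2,3)–%(3,3)≠ @(2,3)–%(3,4)≠ @(2,5)–@(2,6)= @(2,5)–%(3,5)≠ @(2,5)–%(3,4)≠ @(2,6)–%(3,5)≠  → 11/15 unlike.
Row 3: %(3,0)–%(3,1)= %(3,0)–@(4,0)≠ %(3,1)–@(4,0)≠ %(3,3)–%(3,4)= %(3,3)–@(4,4)≠ %(3,4)–%(3,5)= %(3,4)–@(4,4)≠ %(3,4)–@(4,5)≠ %(3,5)–@(4,5)≠ %(3,5)–@(4,4)≠  → 7/10 unlike.
Row 4: @(4,0)–@(5,0)= @(4,0)–@(5,1)= @(4,4)–@(4,5)= @(4,4)–%(5,4)≠ @(4,4)–@(5,3)= @(4,5)–%(5,6)≠ @(4,5)–%(5,4)≠  → 3/7 unlike.
Row 5: @(5,0)–@(5,1)= @(5,0)–@(6,1)= @(5,1)–@(6,1)= @(5,1)–@(6,2)= @(5,3)–%(5,4)≠ @(5,3)–@(6,4)= @(5,3)–@(6,2)= %(5,4)–@(6,4)≠ %(5,6)–%(6,6)=  → 2/9 unlike.
Row 6: @(6,1)–@(6,2)=  → 0/1 unlike.
Total adjacent occupied pairs: 77; unlike-type pairs: 40.
40/77 is already in lowest terms.

40/77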